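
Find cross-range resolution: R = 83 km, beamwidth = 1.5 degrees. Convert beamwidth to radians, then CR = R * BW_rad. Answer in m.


BW_rad = 0.026179939
CR = 83000 * 0.026179939 = 2172.9 m

2172.9 m


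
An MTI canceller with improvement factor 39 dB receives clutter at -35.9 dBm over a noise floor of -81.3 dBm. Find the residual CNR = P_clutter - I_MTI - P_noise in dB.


CNR = -35.9 - 39 - (-81.3) = 6.4 dB

6.4 dB


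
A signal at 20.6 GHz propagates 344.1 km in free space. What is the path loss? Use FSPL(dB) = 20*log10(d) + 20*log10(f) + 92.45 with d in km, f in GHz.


20*log10(344.1) = 50.73
20*log10(20.6) = 26.28
FSPL = 169.5 dB

169.5 dB


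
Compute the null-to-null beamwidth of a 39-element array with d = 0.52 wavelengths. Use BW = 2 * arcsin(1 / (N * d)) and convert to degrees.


1/(N*d) = 1/(39*0.52) = 0.04931
BW = 2*arcsin(0.04931) = 5.7 degrees

5.7 degrees


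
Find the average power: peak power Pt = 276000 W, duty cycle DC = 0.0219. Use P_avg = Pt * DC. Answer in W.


P_avg = 276000 * 0.0219 = 6044.4 W

6044.4 W


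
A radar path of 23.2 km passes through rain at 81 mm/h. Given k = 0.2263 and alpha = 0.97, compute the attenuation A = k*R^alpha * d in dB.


gamma = 0.2263 * 81^0.97 = 16.066269 dB/km
A = 16.066269 * 23.2 = 372.74 dB

372.74 dB


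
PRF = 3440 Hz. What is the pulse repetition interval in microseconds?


PRI = 1/3440 = 0.0002906977 s = 290.7 us

290.7 us


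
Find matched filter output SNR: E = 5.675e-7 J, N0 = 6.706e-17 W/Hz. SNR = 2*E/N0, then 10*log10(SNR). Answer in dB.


SNR_lin = 2 * 5.675e-7 / 6.706e-17 = 1.693e10
SNR_dB = 10*log10(1.693e10) = 102.3 dB

102.3 dB


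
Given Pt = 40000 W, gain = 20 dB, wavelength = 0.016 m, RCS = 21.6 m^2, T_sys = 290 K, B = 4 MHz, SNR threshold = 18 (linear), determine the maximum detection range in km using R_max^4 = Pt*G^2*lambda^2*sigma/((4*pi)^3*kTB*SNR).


G_lin = 10^(20/10) = 100.0
R^4 = 40000 * 100.0^2 * 0.016^2 * 21.6 / ((4*pi)^3 * 1.38e-23 * 290 * 4000000.0 * 18)
R^4 = 3.86825e15 m^4
R_max = (3.86825e15)^(1/4) = 7886.4 m = 7.9 km

7.9 km


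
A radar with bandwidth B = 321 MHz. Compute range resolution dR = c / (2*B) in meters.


dR = 3e8 / (2 * 321000000.0) = 0.47 m

0.47 m


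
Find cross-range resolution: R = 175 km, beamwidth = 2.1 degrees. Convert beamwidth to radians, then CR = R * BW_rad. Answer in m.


BW_rad = 0.036651914
CR = 175000 * 0.036651914 = 6414.1 m

6414.1 m


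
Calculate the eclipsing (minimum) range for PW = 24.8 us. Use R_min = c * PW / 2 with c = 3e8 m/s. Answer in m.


R_min = 3e8 * 24.8e-6 / 2 = 3720.0 m

3720.0 m


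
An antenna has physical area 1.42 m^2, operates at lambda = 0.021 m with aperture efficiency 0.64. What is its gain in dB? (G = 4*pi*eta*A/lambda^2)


G_linear = 4*pi*0.64*1.42/0.021^2 = 25896.41
G_dB = 10*log10(25896.41) = 44.1 dB

44.1 dB


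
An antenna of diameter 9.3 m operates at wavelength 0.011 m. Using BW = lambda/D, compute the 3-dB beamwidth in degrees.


BW_rad = 0.011 / 9.3 = 0.001183
BW_deg = 0.07 degrees

0.07 degrees


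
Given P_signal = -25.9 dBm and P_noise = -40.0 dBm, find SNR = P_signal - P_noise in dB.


SNR = -25.9 - (-40.0) = 14.1 dB

14.1 dB


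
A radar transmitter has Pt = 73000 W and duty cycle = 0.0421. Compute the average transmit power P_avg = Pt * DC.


P_avg = 73000 * 0.0421 = 3073.3 W

3073.3 W


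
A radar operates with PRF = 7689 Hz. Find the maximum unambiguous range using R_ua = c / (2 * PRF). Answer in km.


R_ua = 3e8 / (2 * 7689) = 19508.4 m = 19.5 km

19.5 km


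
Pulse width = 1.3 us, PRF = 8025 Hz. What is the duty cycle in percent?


DC = 1.3e-6 * 8025 * 100 = 1.04%

1.04%


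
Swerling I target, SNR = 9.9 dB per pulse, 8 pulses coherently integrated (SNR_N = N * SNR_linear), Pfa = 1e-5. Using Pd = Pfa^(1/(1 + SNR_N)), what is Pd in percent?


SNR_lin = 10^(9.9/10) = 9.77237
SNR_N = 8 * 9.77237 = 78.17896
1/(1 + SNR_N) = 1/79.17896 = 0.0126296
Pd = (1e-5)^0.0126296 = 0.86467
Pd = 86.5%

86.5%


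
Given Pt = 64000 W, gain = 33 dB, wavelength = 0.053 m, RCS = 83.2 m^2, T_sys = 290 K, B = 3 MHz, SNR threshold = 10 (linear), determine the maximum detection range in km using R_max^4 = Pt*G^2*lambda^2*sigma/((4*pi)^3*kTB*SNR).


G_lin = 10^(33/10) = 1995.262315
R^4 = 64000 * 1995.262315^2 * 0.053^2 * 83.2 / ((4*pi)^3 * 1.38e-23 * 290 * 3000000.0 * 10)
R^4 = 2.49935e20 m^4
R_max = (2.49935e20)^(1/4) = 125735.2 m = 125.7 km

125.7 km


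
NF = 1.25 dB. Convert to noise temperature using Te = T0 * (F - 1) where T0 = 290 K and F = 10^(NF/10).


NF_lin = 10^(1.25/10) = 1.333521
Te = 290 * (1.333521 - 1) = 96.7 K

96.7 K


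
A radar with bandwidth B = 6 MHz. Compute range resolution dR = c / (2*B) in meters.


dR = 3e8 / (2 * 6000000.0) = 25.0 m

25.0 m


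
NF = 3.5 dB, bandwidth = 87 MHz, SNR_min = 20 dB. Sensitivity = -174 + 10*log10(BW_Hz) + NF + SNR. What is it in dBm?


10*log10(87000000.0) = 79.4
S = -174 + 79.4 + 3.5 + 20 = -71.1 dBm

-71.1 dBm


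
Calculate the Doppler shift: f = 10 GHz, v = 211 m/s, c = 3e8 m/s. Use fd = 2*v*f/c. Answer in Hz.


fd = 2 * 211 * 10000000000.0 / 3e8 = 14066.7 Hz

14066.7 Hz


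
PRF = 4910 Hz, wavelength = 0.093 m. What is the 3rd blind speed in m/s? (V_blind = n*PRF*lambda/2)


V_blind = 3 * 4910 * 0.093 / 2 = 684.9 m/s

684.9 m/s


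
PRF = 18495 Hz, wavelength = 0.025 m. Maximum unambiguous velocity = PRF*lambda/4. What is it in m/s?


V_ua = 18495 * 0.025 / 4 = 115.6 m/s

115.6 m/s


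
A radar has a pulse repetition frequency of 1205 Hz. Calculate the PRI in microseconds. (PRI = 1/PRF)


PRI = 1/1205 = 0.0008298755 s = 829.9 us

829.9 us


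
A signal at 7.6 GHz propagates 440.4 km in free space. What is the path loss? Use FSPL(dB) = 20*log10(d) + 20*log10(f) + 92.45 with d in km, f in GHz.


20*log10(440.4) = 52.88
20*log10(7.6) = 17.62
FSPL = 162.9 dB

162.9 dB


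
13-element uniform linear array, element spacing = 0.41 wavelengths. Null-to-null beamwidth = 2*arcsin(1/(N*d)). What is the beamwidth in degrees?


1/(N*d) = 1/(13*0.41) = 0.187617
BW = 2*arcsin(0.187617) = 21.6 degrees

21.6 degrees


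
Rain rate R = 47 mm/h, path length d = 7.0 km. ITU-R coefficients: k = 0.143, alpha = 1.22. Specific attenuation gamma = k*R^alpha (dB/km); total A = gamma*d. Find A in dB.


gamma = 0.143 * 47^1.22 = 15.678172 dB/km
A = 15.678172 * 7.0 = 109.75 dB

109.75 dB


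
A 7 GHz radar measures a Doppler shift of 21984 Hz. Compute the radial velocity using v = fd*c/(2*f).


v = 21984 * 3e8 / (2 * 7000000000.0) = 471.1 m/s

471.1 m/s


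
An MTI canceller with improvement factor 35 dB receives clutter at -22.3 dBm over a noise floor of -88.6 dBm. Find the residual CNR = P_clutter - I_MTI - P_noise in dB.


CNR = -22.3 - 35 - (-88.6) = 31.3 dB

31.3 dB


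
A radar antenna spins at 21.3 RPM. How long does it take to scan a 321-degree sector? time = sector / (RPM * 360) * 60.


t = 321 / (21.3 * 360) * 60 = 2.51 s

2.51 s


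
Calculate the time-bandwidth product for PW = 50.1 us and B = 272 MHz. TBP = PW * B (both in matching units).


TBP = 50.1 * 272 = 13627.2

13627.2


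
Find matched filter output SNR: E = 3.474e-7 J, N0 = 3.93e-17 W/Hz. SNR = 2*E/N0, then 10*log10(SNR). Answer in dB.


SNR_lin = 2 * 3.474e-7 / 3.93e-17 = 1.768e10
SNR_dB = 10*log10(1.768e10) = 102.5 dB

102.5 dB


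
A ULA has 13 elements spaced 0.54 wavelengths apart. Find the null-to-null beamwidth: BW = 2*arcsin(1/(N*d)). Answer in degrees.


1/(N*d) = 1/(13*0.54) = 0.14245
BW = 2*arcsin(0.14245) = 16.4 degrees

16.4 degrees


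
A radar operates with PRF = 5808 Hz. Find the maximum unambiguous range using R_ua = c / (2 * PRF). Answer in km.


R_ua = 3e8 / (2 * 5808) = 25826.4 m = 25.8 km

25.8 km


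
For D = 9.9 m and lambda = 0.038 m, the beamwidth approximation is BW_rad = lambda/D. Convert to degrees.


BW_rad = 0.038 / 9.9 = 0.003838
BW_deg = 0.22 degrees

0.22 degrees


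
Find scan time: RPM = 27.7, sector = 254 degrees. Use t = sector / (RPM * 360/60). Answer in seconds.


t = 254 / (27.7 * 360) * 60 = 1.53 s

1.53 s


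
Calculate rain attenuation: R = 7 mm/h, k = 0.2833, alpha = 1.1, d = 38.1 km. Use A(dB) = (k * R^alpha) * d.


gamma = 0.2833 * 7^1.1 = 2.409098 dB/km
A = 2.409098 * 38.1 = 91.79 dB

91.79 dB


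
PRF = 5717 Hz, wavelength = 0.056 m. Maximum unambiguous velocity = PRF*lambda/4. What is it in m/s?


V_ua = 5717 * 0.056 / 4 = 80.0 m/s

80.0 m/s


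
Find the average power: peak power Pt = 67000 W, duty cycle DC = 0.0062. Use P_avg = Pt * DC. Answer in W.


P_avg = 67000 * 0.0062 = 415.4 W

415.4 W


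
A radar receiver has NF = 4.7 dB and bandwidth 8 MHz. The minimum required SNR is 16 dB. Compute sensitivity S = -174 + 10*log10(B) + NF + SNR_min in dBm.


10*log10(8000000.0) = 69.03
S = -174 + 69.03 + 4.7 + 16 = -84.3 dBm

-84.3 dBm


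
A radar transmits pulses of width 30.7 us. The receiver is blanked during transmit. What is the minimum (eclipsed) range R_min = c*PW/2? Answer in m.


R_min = 3e8 * 30.7e-6 / 2 = 4605.0 m

4605.0 m


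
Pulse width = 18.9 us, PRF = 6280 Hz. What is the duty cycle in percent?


DC = 18.9e-6 * 6280 * 100 = 11.87%

11.87%


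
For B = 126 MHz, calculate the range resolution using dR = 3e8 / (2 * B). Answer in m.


dR = 3e8 / (2 * 126000000.0) = 1.19 m

1.19 m


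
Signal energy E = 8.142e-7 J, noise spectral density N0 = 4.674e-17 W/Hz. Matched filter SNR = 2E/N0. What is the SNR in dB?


SNR_lin = 2 * 8.142e-7 / 4.674e-17 = 3.484e10
SNR_dB = 10*log10(3.484e10) = 105.4 dB

105.4 dB


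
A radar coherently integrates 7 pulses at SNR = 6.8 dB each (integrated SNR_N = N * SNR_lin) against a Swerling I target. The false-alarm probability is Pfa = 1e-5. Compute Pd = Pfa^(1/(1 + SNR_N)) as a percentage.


SNR_lin = 10^(6.8/10) = 4.7863
SNR_N = 7 * 4.7863 = 33.5041
1/(1 + SNR_N) = 1/34.5041 = 0.0289821
Pd = (1e-5)^0.0289821 = 0.71629
Pd = 71.6%

71.6%


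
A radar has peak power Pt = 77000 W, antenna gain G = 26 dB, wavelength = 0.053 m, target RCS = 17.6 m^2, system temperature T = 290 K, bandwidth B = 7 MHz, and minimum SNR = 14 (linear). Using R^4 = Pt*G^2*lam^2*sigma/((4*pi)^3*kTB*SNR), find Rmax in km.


G_lin = 10^(26/10) = 398.107171
R^4 = 77000 * 398.107171^2 * 0.053^2 * 17.6 / ((4*pi)^3 * 1.38e-23 * 290 * 7000000.0 * 14)
R^4 = 7.75215e17 m^4
R_max = (7.75215e17)^(1/4) = 29672.6 m = 29.7 km

29.7 km


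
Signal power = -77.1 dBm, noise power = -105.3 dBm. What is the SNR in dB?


SNR = -77.1 - (-105.3) = 28.2 dB

28.2 dB


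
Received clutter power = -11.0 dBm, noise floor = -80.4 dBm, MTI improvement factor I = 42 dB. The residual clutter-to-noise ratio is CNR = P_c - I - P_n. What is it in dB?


CNR = -11.0 - 42 - (-80.4) = 27.4 dB

27.4 dB


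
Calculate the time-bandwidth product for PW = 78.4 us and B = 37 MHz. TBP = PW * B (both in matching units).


TBP = 78.4 * 37 = 2900.8

2900.8


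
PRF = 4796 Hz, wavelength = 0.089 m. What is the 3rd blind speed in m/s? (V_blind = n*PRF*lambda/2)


V_blind = 3 * 4796 * 0.089 / 2 = 640.3 m/s

640.3 m/s


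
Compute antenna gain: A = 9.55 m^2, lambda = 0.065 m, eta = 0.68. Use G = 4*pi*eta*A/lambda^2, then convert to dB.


G_linear = 4*pi*0.68*9.55/0.065^2 = 19315.03
G_dB = 10*log10(19315.03) = 42.9 dB

42.9 dB


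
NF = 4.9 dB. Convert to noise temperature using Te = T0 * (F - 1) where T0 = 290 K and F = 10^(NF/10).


NF_lin = 10^(4.9/10) = 3.090295
Te = 290 * (3.090295 - 1) = 606.2 K

606.2 K


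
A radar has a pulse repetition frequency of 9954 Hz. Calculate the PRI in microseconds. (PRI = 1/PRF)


PRI = 1/9954 = 0.0001004621 s = 100.5 us

100.5 us


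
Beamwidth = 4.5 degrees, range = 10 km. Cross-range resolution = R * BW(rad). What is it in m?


BW_rad = 0.078539816
CR = 10000 * 0.078539816 = 785.4 m

785.4 m


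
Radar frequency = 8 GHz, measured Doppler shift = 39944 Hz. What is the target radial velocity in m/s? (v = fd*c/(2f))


v = 39944 * 3e8 / (2 * 8000000000.0) = 749.0 m/s

749.0 m/s


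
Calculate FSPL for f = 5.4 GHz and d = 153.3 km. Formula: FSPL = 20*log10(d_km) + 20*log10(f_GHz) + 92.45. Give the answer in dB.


20*log10(153.3) = 43.71
20*log10(5.4) = 14.65
FSPL = 150.8 dB

150.8 dB


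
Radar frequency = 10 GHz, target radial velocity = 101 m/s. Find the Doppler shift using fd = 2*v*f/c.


fd = 2 * 101 * 10000000000.0 / 3e8 = 6733.3 Hz

6733.3 Hz


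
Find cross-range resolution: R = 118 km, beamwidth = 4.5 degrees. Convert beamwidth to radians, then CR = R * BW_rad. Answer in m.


BW_rad = 0.078539816
CR = 118000 * 0.078539816 = 9267.7 m

9267.7 m


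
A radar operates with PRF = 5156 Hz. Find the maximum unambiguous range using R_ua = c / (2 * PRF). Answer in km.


R_ua = 3e8 / (2 * 5156) = 29092.3 m = 29.1 km

29.1 km


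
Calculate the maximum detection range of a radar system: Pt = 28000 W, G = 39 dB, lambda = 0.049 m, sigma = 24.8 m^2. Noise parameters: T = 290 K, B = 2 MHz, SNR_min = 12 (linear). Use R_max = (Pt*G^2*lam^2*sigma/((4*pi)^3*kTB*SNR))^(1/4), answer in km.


G_lin = 10^(39/10) = 7943.282347
R^4 = 28000 * 7943.282347^2 * 0.049^2 * 24.8 / ((4*pi)^3 * 1.38e-23 * 290 * 2000000.0 * 12)
R^4 = 5.5193e20 m^4
R_max = (5.5193e20)^(1/4) = 153274.9 m = 153.3 km

153.3 km


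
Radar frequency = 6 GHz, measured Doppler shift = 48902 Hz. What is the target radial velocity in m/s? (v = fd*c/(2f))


v = 48902 * 3e8 / (2 * 6000000000.0) = 1222.6 m/s

1222.6 m/s


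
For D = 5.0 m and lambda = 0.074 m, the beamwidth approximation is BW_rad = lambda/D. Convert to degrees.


BW_rad = 0.074 / 5.0 = 0.0148
BW_deg = 0.85 degrees

0.85 degrees


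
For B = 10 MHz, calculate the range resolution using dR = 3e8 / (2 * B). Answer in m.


dR = 3e8 / (2 * 10000000.0) = 15.0 m

15.0 m


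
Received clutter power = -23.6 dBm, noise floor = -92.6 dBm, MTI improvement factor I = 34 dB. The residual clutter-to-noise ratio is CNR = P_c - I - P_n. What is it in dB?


CNR = -23.6 - 34 - (-92.6) = 35.0 dB

35.0 dB


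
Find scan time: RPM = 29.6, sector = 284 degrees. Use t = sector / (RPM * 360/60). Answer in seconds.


t = 284 / (29.6 * 360) * 60 = 1.6 s

1.6 s


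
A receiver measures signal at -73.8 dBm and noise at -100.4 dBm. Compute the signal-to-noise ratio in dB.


SNR = -73.8 - (-100.4) = 26.6 dB

26.6 dB


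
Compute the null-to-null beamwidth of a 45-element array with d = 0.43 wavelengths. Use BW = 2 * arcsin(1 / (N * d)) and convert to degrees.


1/(N*d) = 1/(45*0.43) = 0.05168
BW = 2*arcsin(0.05168) = 5.9 degrees

5.9 degrees


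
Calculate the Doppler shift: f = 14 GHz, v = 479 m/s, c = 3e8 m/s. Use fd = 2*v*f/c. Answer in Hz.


fd = 2 * 479 * 14000000000.0 / 3e8 = 44706.7 Hz

44706.7 Hz


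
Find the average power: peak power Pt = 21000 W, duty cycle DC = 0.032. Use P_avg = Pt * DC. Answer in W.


P_avg = 21000 * 0.032 = 672.0 W

672.0 W


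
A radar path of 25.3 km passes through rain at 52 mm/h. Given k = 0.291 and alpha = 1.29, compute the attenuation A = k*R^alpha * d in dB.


gamma = 0.291 * 52^1.29 = 47.592367 dB/km
A = 47.592367 * 25.3 = 1204.09 dB

1204.09 dB


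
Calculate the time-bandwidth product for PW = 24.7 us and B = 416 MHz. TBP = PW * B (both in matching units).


TBP = 24.7 * 416 = 10275.2

10275.2


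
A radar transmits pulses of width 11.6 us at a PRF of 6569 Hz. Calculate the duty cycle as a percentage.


DC = 11.6e-6 * 6569 * 100 = 7.62%

7.62%


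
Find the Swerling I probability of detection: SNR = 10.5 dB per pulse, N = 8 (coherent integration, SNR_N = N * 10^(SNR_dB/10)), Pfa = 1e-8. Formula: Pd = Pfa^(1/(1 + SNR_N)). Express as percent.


SNR_lin = 10^(10.5/10) = 11.22018
SNR_N = 8 * 11.22018 = 89.76144
1/(1 + SNR_N) = 1/90.76144 = 0.0110179
Pd = (1e-8)^0.0110179 = 0.81631
Pd = 81.6%

81.6%


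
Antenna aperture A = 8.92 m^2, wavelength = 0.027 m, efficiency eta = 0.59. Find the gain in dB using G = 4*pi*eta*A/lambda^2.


G_linear = 4*pi*0.59*8.92/0.027^2 = 90719.2
G_dB = 10*log10(90719.2) = 49.6 dB

49.6 dB


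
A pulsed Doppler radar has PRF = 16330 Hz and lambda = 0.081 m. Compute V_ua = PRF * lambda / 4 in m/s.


V_ua = 16330 * 0.081 / 4 = 330.7 m/s

330.7 m/s


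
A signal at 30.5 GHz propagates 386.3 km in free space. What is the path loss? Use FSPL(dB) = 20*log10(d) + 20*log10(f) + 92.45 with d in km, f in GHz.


20*log10(386.3) = 51.74
20*log10(30.5) = 29.69
FSPL = 173.9 dB

173.9 dB


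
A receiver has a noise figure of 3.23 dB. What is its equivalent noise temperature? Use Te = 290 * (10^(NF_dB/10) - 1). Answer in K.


NF_lin = 10^(3.23/10) = 2.103778
Te = 290 * (2.103778 - 1) = 320.1 K

320.1 K


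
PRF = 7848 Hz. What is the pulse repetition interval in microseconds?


PRI = 1/7848 = 0.000127421 s = 127.4 us

127.4 us


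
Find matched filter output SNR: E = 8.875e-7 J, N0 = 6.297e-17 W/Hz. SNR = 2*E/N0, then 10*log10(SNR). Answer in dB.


SNR_lin = 2 * 8.875e-7 / 6.297e-17 = 2.819e10
SNR_dB = 10*log10(2.819e10) = 104.5 dB

104.5 dB


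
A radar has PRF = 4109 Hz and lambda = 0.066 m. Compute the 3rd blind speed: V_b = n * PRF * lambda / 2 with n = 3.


V_blind = 3 * 4109 * 0.066 / 2 = 406.8 m/s

406.8 m/s


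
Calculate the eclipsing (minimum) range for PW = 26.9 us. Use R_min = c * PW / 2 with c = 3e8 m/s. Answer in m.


R_min = 3e8 * 26.9e-6 / 2 = 4035.0 m

4035.0 m


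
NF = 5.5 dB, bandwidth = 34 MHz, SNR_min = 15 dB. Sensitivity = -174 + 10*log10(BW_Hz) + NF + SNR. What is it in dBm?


10*log10(34000000.0) = 75.31
S = -174 + 75.31 + 5.5 + 15 = -78.2 dBm

-78.2 dBm


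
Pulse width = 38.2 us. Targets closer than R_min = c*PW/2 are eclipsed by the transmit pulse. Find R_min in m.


R_min = 3e8 * 38.2e-6 / 2 = 5730.0 m

5730.0 m


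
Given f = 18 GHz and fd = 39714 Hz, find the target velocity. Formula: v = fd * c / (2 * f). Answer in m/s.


v = 39714 * 3e8 / (2 * 18000000000.0) = 331.0 m/s

331.0 m/s


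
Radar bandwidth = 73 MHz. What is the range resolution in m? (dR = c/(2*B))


dR = 3e8 / (2 * 73000000.0) = 2.05 m

2.05 m


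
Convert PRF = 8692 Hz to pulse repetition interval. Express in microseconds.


PRI = 1/8692 = 0.0001150483 s = 115.0 us

115.0 us


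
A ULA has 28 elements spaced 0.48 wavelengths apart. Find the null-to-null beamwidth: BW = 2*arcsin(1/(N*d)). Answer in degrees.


1/(N*d) = 1/(28*0.48) = 0.074405
BW = 2*arcsin(0.074405) = 8.5 degrees

8.5 degrees


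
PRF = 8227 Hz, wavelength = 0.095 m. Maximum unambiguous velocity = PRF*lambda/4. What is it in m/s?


V_ua = 8227 * 0.095 / 4 = 195.4 m/s

195.4 m/s


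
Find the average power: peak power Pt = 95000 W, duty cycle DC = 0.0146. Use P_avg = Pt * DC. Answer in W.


P_avg = 95000 * 0.0146 = 1387.0 W

1387.0 W


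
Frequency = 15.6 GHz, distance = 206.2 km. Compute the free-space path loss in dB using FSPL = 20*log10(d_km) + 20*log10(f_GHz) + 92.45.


20*log10(206.2) = 46.29
20*log10(15.6) = 23.86
FSPL = 162.6 dB

162.6 dB


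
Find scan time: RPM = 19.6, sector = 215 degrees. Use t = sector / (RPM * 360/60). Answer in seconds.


t = 215 / (19.6 * 360) * 60 = 1.83 s

1.83 s


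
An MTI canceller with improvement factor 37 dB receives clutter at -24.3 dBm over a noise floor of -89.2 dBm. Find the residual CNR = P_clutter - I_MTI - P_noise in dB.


CNR = -24.3 - 37 - (-89.2) = 27.9 dB

27.9 dB


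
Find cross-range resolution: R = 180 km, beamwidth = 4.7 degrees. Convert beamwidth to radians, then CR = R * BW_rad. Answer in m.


BW_rad = 0.082030475
CR = 180000 * 0.082030475 = 14765.5 m

14765.5 m


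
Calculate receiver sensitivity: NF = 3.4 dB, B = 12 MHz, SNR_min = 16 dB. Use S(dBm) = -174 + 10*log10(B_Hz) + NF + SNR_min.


10*log10(12000000.0) = 70.79
S = -174 + 70.79 + 3.4 + 16 = -83.8 dBm

-83.8 dBm


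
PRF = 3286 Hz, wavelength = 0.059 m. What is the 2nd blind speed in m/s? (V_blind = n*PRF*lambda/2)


V_blind = 2 * 3286 * 0.059 / 2 = 193.9 m/s

193.9 m/s


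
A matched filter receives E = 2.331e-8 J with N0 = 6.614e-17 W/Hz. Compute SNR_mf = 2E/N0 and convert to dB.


SNR_lin = 2 * 2.331e-8 / 6.614e-17 = 7.049e8
SNR_dB = 10*log10(7.049e8) = 88.5 dB

88.5 dB


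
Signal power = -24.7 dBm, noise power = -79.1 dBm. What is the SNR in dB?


SNR = -24.7 - (-79.1) = 54.4 dB

54.4 dB


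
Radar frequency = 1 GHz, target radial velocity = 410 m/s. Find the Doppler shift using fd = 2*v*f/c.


fd = 2 * 410 * 1000000000.0 / 3e8 = 2733.3 Hz

2733.3 Hz


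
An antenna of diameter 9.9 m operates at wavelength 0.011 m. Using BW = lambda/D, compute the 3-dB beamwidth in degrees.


BW_rad = 0.011 / 9.9 = 0.001111
BW_deg = 0.06 degrees

0.06 degrees


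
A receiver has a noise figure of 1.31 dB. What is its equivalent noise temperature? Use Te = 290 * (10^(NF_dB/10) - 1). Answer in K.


NF_lin = 10^(1.31/10) = 1.352073
Te = 290 * (1.352073 - 1) = 102.1 K

102.1 K


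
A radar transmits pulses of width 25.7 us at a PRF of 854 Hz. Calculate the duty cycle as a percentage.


DC = 25.7e-6 * 854 * 100 = 2.19%

2.19%


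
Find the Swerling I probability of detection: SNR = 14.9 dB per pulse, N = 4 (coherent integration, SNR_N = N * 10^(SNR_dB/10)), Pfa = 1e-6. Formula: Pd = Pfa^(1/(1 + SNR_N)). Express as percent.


SNR_lin = 10^(14.9/10) = 30.90295
SNR_N = 4 * 30.90295 = 123.6118
1/(1 + SNR_N) = 1/124.6118 = 0.0080249
Pd = (1e-6)^0.0080249 = 0.89506
Pd = 89.5%

89.5%


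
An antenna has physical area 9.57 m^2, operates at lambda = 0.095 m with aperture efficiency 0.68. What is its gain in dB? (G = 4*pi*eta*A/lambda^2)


G_linear = 4*pi*0.68*9.57/0.095^2 = 9061.15
G_dB = 10*log10(9061.15) = 39.6 dB

39.6 dB


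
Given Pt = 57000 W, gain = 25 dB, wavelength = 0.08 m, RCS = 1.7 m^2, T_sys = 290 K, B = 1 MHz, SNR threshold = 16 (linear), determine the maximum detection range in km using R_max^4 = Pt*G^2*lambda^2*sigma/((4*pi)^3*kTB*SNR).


G_lin = 10^(25/10) = 316.227766
R^4 = 57000 * 316.227766^2 * 0.08^2 * 1.7 / ((4*pi)^3 * 1.38e-23 * 290 * 1000000.0 * 16)
R^4 = 4.88064e17 m^4
R_max = (4.88064e17)^(1/4) = 26431.3 m = 26.4 km

26.4 km


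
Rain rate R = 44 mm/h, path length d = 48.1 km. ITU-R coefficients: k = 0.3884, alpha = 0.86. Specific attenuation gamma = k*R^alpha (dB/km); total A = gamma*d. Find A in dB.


gamma = 0.3884 * 44^0.86 = 10.061171 dB/km
A = 10.061171 * 48.1 = 483.94 dB

483.94 dB


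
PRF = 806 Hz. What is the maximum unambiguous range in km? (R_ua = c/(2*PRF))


R_ua = 3e8 / (2 * 806) = 186104.2 m = 186.1 km

186.1 km


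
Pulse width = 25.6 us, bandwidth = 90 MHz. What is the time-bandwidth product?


TBP = 25.6 * 90 = 2304.0

2304.0


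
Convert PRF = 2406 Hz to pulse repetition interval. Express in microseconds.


PRI = 1/2406 = 0.0004156276 s = 415.6 us

415.6 us


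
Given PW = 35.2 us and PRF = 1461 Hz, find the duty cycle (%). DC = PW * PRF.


DC = 35.2e-6 * 1461 * 100 = 5.14%

5.14%


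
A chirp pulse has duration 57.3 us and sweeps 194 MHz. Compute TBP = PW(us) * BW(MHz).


TBP = 57.3 * 194 = 11116.2

11116.2


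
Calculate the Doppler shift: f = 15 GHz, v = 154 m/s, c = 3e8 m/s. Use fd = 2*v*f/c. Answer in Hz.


fd = 2 * 154 * 15000000000.0 / 3e8 = 15400.0 Hz

15400.0 Hz


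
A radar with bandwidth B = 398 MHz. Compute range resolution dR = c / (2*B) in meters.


dR = 3e8 / (2 * 398000000.0) = 0.38 m

0.38 m


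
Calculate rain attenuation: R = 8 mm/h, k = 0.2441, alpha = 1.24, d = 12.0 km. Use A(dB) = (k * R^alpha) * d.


gamma = 0.2441 * 8^1.24 = 3.216617 dB/km
A = 3.216617 * 12.0 = 38.6 dB

38.6 dB


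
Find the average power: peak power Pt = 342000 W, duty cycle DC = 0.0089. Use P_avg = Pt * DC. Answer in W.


P_avg = 342000 * 0.0089 = 3043.8 W

3043.8 W


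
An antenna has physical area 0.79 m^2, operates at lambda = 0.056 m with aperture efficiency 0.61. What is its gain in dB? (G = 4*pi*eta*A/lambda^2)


G_linear = 4*pi*0.61*0.79/0.056^2 = 1931.04
G_dB = 10*log10(1931.04) = 32.9 dB

32.9 dB


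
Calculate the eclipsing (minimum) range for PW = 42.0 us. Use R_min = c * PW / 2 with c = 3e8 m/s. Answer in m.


R_min = 3e8 * 42.0e-6 / 2 = 6300.0 m

6300.0 m


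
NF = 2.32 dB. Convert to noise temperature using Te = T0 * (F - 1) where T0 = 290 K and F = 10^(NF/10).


NF_lin = 10^(2.32/10) = 1.706082
Te = 290 * (1.706082 - 1) = 204.8 K

204.8 K


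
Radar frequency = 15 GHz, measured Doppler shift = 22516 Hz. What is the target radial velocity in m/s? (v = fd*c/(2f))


v = 22516 * 3e8 / (2 * 15000000000.0) = 225.2 m/s

225.2 m/s


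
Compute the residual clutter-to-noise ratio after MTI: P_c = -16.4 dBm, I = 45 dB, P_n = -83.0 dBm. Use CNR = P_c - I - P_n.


CNR = -16.4 - 45 - (-83.0) = 21.6 dB

21.6 dB


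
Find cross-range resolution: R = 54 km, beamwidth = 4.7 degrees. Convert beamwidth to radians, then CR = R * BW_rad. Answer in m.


BW_rad = 0.082030475
CR = 54000 * 0.082030475 = 4429.6 m

4429.6 m


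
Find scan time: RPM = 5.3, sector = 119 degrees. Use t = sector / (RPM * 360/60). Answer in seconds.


t = 119 / (5.3 * 360) * 60 = 3.74 s

3.74 s


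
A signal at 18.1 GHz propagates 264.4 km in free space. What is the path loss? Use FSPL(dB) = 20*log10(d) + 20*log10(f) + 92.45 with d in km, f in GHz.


20*log10(264.4) = 48.45
20*log10(18.1) = 25.15
FSPL = 166.0 dB

166.0 dB


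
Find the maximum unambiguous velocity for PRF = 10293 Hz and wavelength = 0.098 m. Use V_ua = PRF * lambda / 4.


V_ua = 10293 * 0.098 / 4 = 252.2 m/s

252.2 m/s


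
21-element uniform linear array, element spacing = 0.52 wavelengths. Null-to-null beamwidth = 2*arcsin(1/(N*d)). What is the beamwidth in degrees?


1/(N*d) = 1/(21*0.52) = 0.091575
BW = 2*arcsin(0.091575) = 10.5 degrees

10.5 degrees


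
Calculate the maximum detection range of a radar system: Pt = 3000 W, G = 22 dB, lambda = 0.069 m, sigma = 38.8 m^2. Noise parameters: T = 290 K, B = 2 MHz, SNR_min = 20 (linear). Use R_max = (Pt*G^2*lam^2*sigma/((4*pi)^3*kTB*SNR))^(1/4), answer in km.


G_lin = 10^(22/10) = 158.489319
R^4 = 3000 * 158.489319^2 * 0.069^2 * 38.8 / ((4*pi)^3 * 1.38e-23 * 290 * 2000000.0 * 20)
R^4 = 4.38212e16 m^4
R_max = (4.38212e16)^(1/4) = 14468.4 m = 14.5 km

14.5 km


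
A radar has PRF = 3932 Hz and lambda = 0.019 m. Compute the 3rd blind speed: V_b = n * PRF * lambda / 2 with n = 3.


V_blind = 3 * 3932 * 0.019 / 2 = 112.1 m/s

112.1 m/s


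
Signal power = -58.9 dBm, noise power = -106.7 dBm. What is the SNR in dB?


SNR = -58.9 - (-106.7) = 47.8 dB

47.8 dB


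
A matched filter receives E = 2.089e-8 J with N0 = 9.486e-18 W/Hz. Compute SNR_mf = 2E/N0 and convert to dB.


SNR_lin = 2 * 2.089e-8 / 9.486e-18 = 4.404e9
SNR_dB = 10*log10(4.404e9) = 96.4 dB

96.4 dB


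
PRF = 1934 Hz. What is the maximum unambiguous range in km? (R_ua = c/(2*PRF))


R_ua = 3e8 / (2 * 1934) = 77559.5 m = 77.6 km

77.6 km


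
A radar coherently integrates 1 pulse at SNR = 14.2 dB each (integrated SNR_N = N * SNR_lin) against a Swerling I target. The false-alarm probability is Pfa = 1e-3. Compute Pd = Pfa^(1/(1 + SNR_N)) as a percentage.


SNR_lin = 10^(14.2/10) = 26.30268
SNR_N = 1 * 26.30268 = 26.30268
1/(1 + SNR_N) = 1/27.30268 = 0.0366264
Pd = (1e-3)^0.0366264 = 0.77646
Pd = 77.6%

77.6%


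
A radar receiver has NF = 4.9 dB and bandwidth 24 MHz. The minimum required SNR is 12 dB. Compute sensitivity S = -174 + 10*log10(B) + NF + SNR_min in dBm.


10*log10(24000000.0) = 73.8
S = -174 + 73.8 + 4.9 + 12 = -83.3 dBm

-83.3 dBm


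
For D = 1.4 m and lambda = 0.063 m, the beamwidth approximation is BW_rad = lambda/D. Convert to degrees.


BW_rad = 0.063 / 1.4 = 0.045
BW_deg = 2.58 degrees

2.58 degrees


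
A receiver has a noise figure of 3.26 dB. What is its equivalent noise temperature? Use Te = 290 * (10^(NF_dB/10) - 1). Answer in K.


NF_lin = 10^(3.26/10) = 2.118361
Te = 290 * (2.118361 - 1) = 324.3 K

324.3 K


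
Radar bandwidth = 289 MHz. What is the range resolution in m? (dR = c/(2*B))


dR = 3e8 / (2 * 289000000.0) = 0.52 m

0.52 m


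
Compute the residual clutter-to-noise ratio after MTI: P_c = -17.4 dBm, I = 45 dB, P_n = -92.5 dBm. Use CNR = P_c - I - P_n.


CNR = -17.4 - 45 - (-92.5) = 30.1 dB

30.1 dB


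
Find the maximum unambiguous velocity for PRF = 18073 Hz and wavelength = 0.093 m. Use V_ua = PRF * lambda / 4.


V_ua = 18073 * 0.093 / 4 = 420.2 m/s

420.2 m/s


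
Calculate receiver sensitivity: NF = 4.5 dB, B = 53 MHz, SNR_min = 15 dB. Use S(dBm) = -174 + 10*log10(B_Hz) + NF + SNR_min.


10*log10(53000000.0) = 77.24
S = -174 + 77.24 + 4.5 + 15 = -77.3 dBm

-77.3 dBm


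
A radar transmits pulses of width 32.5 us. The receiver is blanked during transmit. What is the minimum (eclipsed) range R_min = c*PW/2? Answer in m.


R_min = 3e8 * 32.5e-6 / 2 = 4875.0 m

4875.0 m


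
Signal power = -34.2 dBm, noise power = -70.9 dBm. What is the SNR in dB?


SNR = -34.2 - (-70.9) = 36.7 dB

36.7 dB


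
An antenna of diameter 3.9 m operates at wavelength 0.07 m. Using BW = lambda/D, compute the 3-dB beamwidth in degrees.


BW_rad = 0.07 / 3.9 = 0.017949
BW_deg = 1.03 degrees

1.03 degrees


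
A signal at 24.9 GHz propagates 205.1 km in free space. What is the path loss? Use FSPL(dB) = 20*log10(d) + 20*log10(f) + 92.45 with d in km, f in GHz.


20*log10(205.1) = 46.24
20*log10(24.9) = 27.92
FSPL = 166.6 dB

166.6 dB


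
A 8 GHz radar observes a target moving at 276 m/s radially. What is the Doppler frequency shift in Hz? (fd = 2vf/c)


fd = 2 * 276 * 8000000000.0 / 3e8 = 14720.0 Hz

14720.0 Hz


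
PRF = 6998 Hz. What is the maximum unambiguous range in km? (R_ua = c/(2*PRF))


R_ua = 3e8 / (2 * 6998) = 21434.7 m = 21.4 km

21.4 km


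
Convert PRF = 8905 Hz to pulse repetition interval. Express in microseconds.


PRI = 1/8905 = 0.0001122965 s = 112.3 us

112.3 us


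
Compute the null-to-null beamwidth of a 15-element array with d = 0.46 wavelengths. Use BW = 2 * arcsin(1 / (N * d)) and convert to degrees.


1/(N*d) = 1/(15*0.46) = 0.144928
BW = 2*arcsin(0.144928) = 16.7 degrees

16.7 degrees


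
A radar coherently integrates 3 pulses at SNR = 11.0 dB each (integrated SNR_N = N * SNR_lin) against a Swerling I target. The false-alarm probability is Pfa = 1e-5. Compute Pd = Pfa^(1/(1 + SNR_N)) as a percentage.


SNR_lin = 10^(11.0/10) = 12.58925
SNR_N = 3 * 12.58925 = 37.76775
1/(1 + SNR_N) = 1/38.76775 = 0.0257946
Pd = (1e-5)^0.0257946 = 0.74307
Pd = 74.3%

74.3%


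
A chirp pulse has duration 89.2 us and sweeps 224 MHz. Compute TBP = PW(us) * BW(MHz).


TBP = 89.2 * 224 = 19980.8

19980.8


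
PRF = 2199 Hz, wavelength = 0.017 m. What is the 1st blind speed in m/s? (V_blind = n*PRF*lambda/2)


V_blind = 1 * 2199 * 0.017 / 2 = 18.7 m/s

18.7 m/s


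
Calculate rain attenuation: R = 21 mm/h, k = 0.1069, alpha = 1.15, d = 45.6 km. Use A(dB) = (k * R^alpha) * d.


gamma = 0.1069 * 21^1.15 = 3.544295 dB/km
A = 3.544295 * 45.6 = 161.62 dB

161.62 dB


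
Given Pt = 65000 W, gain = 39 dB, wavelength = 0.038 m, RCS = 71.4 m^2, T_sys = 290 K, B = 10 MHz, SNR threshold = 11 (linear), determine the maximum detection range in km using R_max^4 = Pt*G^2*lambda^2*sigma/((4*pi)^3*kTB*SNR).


G_lin = 10^(39/10) = 7943.282347
R^4 = 65000 * 7943.282347^2 * 0.038^2 * 71.4 / ((4*pi)^3 * 1.38e-23 * 290 * 10000000.0 * 11)
R^4 = 4.84038e20 m^4
R_max = (4.84038e20)^(1/4) = 148326.9 m = 148.3 km

148.3 km


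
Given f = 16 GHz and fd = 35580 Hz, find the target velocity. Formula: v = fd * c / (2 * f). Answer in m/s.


v = 35580 * 3e8 / (2 * 16000000000.0) = 333.6 m/s

333.6 m/s


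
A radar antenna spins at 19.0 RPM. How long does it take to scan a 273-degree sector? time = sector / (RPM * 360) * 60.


t = 273 / (19.0 * 360) * 60 = 2.39 s

2.39 s


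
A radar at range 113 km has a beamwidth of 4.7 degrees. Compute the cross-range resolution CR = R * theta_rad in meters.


BW_rad = 0.082030475
CR = 113000 * 0.082030475 = 9269.4 m

9269.4 m


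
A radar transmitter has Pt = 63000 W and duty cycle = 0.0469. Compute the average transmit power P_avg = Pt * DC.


P_avg = 63000 * 0.0469 = 2954.7 W

2954.7 W


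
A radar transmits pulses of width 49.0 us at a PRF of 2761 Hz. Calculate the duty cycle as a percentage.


DC = 49.0e-6 * 2761 * 100 = 13.53%

13.53%


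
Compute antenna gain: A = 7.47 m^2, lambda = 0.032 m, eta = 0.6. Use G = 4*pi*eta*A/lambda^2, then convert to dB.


G_linear = 4*pi*0.6*7.47/0.032^2 = 55002.42
G_dB = 10*log10(55002.42) = 47.4 dB

47.4 dB


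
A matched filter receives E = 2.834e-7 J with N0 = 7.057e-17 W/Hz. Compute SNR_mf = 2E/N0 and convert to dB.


SNR_lin = 2 * 2.834e-7 / 7.057e-17 = 8.032e9
SNR_dB = 10*log10(8.032e9) = 99.0 dB

99.0 dB


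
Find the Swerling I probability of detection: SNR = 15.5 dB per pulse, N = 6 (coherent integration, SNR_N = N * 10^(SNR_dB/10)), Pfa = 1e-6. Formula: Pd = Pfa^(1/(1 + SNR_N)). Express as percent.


SNR_lin = 10^(15.5/10) = 35.48134
SNR_N = 6 * 35.48134 = 212.88804
1/(1 + SNR_N) = 1/213.88804 = 0.0046753
Pd = (1e-6)^0.0046753 = 0.93745
Pd = 93.7%

93.7%


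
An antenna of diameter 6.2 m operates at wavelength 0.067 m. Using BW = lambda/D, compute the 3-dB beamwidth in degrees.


BW_rad = 0.067 / 6.2 = 0.010806
BW_deg = 0.62 degrees

0.62 degrees


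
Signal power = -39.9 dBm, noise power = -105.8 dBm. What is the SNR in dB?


SNR = -39.9 - (-105.8) = 65.9 dB

65.9 dB


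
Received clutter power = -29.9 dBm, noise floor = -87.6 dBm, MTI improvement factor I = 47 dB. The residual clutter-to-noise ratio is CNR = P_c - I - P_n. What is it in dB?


CNR = -29.9 - 47 - (-87.6) = 10.7 dB

10.7 dB


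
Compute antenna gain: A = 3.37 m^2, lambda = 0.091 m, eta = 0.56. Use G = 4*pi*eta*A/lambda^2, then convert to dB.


G_linear = 4*pi*0.56*3.37/0.091^2 = 2863.82
G_dB = 10*log10(2863.82) = 34.6 dB

34.6 dB


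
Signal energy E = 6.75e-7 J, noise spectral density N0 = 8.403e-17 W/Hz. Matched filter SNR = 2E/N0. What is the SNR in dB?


SNR_lin = 2 * 6.75e-7 / 8.403e-17 = 1.607e10
SNR_dB = 10*log10(1.607e10) = 102.1 dB

102.1 dB


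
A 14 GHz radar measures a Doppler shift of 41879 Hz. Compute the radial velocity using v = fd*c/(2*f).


v = 41879 * 3e8 / (2 * 14000000000.0) = 448.7 m/s

448.7 m/s


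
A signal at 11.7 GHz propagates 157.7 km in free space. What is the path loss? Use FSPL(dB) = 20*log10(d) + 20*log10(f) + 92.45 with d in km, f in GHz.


20*log10(157.7) = 43.96
20*log10(11.7) = 21.36
FSPL = 157.8 dB

157.8 dB


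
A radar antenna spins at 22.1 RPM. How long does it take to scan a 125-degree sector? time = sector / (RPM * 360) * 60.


t = 125 / (22.1 * 360) * 60 = 0.94 s

0.94 s


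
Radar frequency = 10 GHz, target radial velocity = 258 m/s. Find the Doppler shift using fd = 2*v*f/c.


fd = 2 * 258 * 10000000000.0 / 3e8 = 17200.0 Hz

17200.0 Hz


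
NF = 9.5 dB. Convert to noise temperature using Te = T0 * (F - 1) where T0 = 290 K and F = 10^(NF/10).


NF_lin = 10^(9.5/10) = 8.912509
Te = 290 * (8.912509 - 1) = 2294.6 K

2294.6 K


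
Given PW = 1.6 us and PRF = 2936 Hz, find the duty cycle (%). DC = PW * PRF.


DC = 1.6e-6 * 2936 * 100 = 0.47%

0.47%


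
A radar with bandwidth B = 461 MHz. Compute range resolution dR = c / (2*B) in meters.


dR = 3e8 / (2 * 461000000.0) = 0.33 m

0.33 m


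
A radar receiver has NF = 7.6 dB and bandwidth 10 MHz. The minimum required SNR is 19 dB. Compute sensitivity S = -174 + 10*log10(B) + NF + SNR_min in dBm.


10*log10(10000000.0) = 70.0
S = -174 + 70.0 + 7.6 + 19 = -77.4 dBm

-77.4 dBm


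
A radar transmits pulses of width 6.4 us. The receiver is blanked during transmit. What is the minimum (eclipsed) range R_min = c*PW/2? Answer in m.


R_min = 3e8 * 6.4e-6 / 2 = 960.0 m

960.0 m


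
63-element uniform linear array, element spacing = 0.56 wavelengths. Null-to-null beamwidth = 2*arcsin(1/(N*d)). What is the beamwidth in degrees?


1/(N*d) = 1/(63*0.56) = 0.028345
BW = 2*arcsin(0.028345) = 3.2 degrees

3.2 degrees


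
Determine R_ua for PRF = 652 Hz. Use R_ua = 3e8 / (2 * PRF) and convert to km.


R_ua = 3e8 / (2 * 652) = 230061.3 m = 230.1 km

230.1 km


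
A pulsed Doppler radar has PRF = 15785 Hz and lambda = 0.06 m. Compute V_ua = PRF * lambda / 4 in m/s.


V_ua = 15785 * 0.06 / 4 = 236.8 m/s

236.8 m/s


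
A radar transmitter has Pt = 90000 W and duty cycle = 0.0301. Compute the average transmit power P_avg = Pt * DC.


P_avg = 90000 * 0.0301 = 2709.0 W

2709.0 W


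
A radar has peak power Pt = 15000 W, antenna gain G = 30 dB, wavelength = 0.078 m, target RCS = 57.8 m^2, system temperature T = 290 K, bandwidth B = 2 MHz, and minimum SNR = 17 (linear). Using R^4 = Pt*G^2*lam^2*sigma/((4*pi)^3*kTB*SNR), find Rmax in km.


G_lin = 10^(30/10) = 1000.0
R^4 = 15000 * 1000.0^2 * 0.078^2 * 57.8 / ((4*pi)^3 * 1.38e-23 * 290 * 2000000.0 * 17)
R^4 = 1.95354e19 m^4
R_max = (1.95354e19)^(1/4) = 66482.2 m = 66.5 km

66.5 km


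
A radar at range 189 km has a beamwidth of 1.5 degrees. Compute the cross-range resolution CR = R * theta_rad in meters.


BW_rad = 0.026179939
CR = 189000 * 0.026179939 = 4948.0 m

4948.0 m


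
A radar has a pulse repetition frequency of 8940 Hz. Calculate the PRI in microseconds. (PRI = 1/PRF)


PRI = 1/8940 = 0.0001118568 s = 111.9 us

111.9 us


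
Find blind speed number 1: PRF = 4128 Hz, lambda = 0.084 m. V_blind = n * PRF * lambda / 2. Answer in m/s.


V_blind = 1 * 4128 * 0.084 / 2 = 173.4 m/s

173.4 m/s


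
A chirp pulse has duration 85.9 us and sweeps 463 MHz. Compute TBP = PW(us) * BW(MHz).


TBP = 85.9 * 463 = 39771.7

39771.7


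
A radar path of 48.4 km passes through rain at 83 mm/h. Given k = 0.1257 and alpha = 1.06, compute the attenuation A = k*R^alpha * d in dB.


gamma = 0.1257 * 83^1.06 = 13.6006 dB/km
A = 13.6006 * 48.4 = 658.27 dB

658.27 dB


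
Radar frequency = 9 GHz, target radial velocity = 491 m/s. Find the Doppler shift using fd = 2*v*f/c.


fd = 2 * 491 * 9000000000.0 / 3e8 = 29460.0 Hz

29460.0 Hz


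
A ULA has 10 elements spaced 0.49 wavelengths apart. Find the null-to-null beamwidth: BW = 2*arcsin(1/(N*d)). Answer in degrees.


1/(N*d) = 1/(10*0.49) = 0.204082
BW = 2*arcsin(0.204082) = 23.6 degrees

23.6 degrees


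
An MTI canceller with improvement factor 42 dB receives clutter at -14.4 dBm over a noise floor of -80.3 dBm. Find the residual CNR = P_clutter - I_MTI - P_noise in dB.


CNR = -14.4 - 42 - (-80.3) = 23.9 dB

23.9 dB


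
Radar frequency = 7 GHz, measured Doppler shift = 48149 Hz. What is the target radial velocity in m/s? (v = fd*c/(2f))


v = 48149 * 3e8 / (2 * 7000000000.0) = 1031.8 m/s

1031.8 m/s


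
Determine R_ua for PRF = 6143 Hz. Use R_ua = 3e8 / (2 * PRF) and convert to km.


R_ua = 3e8 / (2 * 6143) = 24418.0 m = 24.4 km

24.4 km


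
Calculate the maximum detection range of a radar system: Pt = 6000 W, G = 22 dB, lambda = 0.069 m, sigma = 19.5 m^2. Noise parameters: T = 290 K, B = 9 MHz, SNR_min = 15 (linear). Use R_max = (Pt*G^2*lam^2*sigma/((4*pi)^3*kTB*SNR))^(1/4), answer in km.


G_lin = 10^(22/10) = 158.489319
R^4 = 6000 * 158.489319^2 * 0.069^2 * 19.5 / ((4*pi)^3 * 1.38e-23 * 290 * 9000000.0 * 15)
R^4 = 1.3051e16 m^4
R_max = (1.3051e16)^(1/4) = 10688.4 m = 10.7 km

10.7 km


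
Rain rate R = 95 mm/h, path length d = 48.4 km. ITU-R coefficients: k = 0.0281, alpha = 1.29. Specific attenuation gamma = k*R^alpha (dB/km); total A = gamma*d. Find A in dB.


gamma = 0.0281 * 95^1.29 = 9.999304 dB/km
A = 9.999304 * 48.4 = 483.97 dB

483.97 dB
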